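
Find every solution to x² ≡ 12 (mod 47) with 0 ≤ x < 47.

23, 24

Since 47 ≡ 3 (mod 4), a square root of 12 is 12^((47+1)/4) = 12^12 mod 47.
Repeated squaring: 12^2≡3, 12^4≡9, 12^8≡34 (mod 47).
12^12 = 12^(8+4) ≡ 24 (mod 47).
Check: 24² = 576 ≡ 12 (mod 47). The two roots are 23 and 24.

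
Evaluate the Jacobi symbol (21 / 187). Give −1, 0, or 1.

Reciprocity: 21 ≡ 1 and 187 ≡ 3 (mod 4), so (21/187) = +(187/21).
Reduce top mod 21: now compute (19/21).
Reciprocity: 19 ≡ 3 and 21 ≡ 1 (mod 4), so (19/21) = +(21/19).
Reduce top mod 19: now compute (2/19).
Pull out 2: since 19 ≡ 3 (mod 8), (2/19) = -1.
Reached (1/19) = 1. Collecting the sign flips along the way, the symbol is -1.

-1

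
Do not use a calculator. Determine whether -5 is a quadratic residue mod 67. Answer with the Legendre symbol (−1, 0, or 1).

First reduce: -5 ≡ 62 (mod 67).
Pull out 2: since 67 ≡ 3 (mod 8), (2/67) = -1.
Reciprocity: 31 ≡ 3 and 67 ≡ 3 (mod 4), so (31/67) = −(67/31).
Reduce top mod 31: now compute (5/31).
Reciprocity: 5 ≡ 1 and 31 ≡ 3 (mod 4), so (5/31) = +(31/5).
Reduce top mod 5: now compute (1/5).
Reached (1/5) = 1. Collecting the sign flips along the way, the symbol is +1.

1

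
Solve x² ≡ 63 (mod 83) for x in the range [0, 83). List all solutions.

Since 83 ≡ 3 (mod 4), a square root of 63 is 63^((83+1)/4) = 63^21 mod 83.
Repeated squaring: 63^2≡68, 63^4≡59, 63^8≡78, 63^16≡25 (mod 83).
63^21 = 63^(16+4+1) ≡ 48 (mod 83).
Check: 48² = 2304 ≡ 63 (mod 83). The two roots are 35 and 48.

35, 48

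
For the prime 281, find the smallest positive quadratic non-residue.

(2/281) = +1, so 2 is a residue.
(3/281) = −1, so 3 is the smallest positive non-residue mod 281.

3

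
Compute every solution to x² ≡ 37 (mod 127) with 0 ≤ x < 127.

52, 75

Since 127 ≡ 3 (mod 4), a square root of 37 is 37^((127+1)/4) = 37^32 mod 127.
Repeated squaring: 37^2≡99, 37^4≡22, 37^8≡103, 37^16≡68, 37^32≡52 (mod 127).
37^32 = 37^(32) ≡ 52 (mod 127).
Check: 52² = 2704 ≡ 37 (mod 127). The two roots are 52 and 75.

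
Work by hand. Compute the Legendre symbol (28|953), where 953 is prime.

1

Pull out 2^2: since 953 ≡ 1 (mod 8), (2/953) = +1, so (2/953)^2 = +1.
Reciprocity: 7 ≡ 3 and 953 ≡ 1 (mod 4), so (7/953) = +(953/7).
Reduce top mod 7: now compute (1/7).
Reached (1/7) = 1. Collecting the sign flips along the way, the symbol is +1.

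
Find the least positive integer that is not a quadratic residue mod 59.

(2/59) = −1, so 2 is the smallest positive non-residue mod 59.

2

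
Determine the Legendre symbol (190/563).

Euler's criterion: (190/563) ≡ 190^281 (mod 563).
190^2 ≡ 68 (mod 563)
190^4 ≡ 120 (mod 563)
190^8 ≡ 325 (mod 563)
190^16 ≡ 344 (mod 563)
190^32 ≡ 106 (mod 563)
190^64 ≡ 539 (mod 563)
190^128 ≡ 13 (mod 563)
190^256 ≡ 169 (mod 563)
190^281 = 190^(256+16+8+1) ≡ 1 (mod 563).
Result is 1, so (190/563) = 1.

1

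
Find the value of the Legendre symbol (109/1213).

Reciprocity: 109 ≡ 1 and 1213 ≡ 1 (mod 4), so (109/1213) = +(1213/109).
Reduce top mod 109: now compute (14/109).
Pull out 2: since 109 ≡ 5 (mod 8), (2/109) = -1.
Reciprocity: 7 ≡ 3 and 109 ≡ 1 (mod 4), so (7/109) = +(109/7).
Reduce top mod 7: now compute (4/7).
Pull out 2^2: since 7 ≡ 7 (mod 8), (2/7) = +1, so (2/7)^2 = +1.
Reached (1/7) = 1. Collecting the sign flips along the way, the symbol is -1.

-1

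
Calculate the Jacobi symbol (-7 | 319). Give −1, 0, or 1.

1

First reduce: -7 ≡ 312 (mod 319).
Pull out 2^3: since 319 ≡ 7 (mod 8), (2/319) = +1, so (2/319)^3 = +1.
Reciprocity: 39 ≡ 3 and 319 ≡ 3 (mod 4), so (39/319) = −(319/39).
Reduce top mod 39: now compute (7/39).
Reciprocity: 7 ≡ 3 and 39 ≡ 3 (mod 4), so (7/39) = −(39/7).
Reduce top mod 7: now compute (4/7).
Pull out 2^2: since 7 ≡ 7 (mod 8), (2/7) = +1, so (2/7)^2 = +1.
Reached (1/7) = 1. Collecting the sign flips along the way, the symbol is +1.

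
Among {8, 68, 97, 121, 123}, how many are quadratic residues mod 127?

3

(8/127) = +1 → QR.
(68/127) = +1 → QR.
(97/127) = -1 → non-residue.
(121/127) = +1 → QR.
(123/127) = -1 → non-residue.
Total quadratic residues among the 5: 3.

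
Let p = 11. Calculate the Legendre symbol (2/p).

Euler's criterion: (2/11) ≡ 2^5 (mod 11).
2^2 ≡ 4 (mod 11)
2^4 ≡ 5 (mod 11)
2^5 = 2^(4+1) ≡ 10 (mod 11).
Result is 10 ≡ −1, so (2/11) = −1.

-1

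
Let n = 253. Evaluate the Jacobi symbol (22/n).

Pull out 2: since 253 ≡ 5 (mod 8), (2/253) = -1.
Reciprocity: 11 ≡ 3 and 253 ≡ 1 (mod 4), so (11/253) = +(253/11).
Reduce top mod 11: now compute (0/11).
Top reduces to 0: gcd > 1, so the symbol is 0.

0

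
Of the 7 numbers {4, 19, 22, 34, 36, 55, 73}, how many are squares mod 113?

(4/113) = +1 → QR.
(19/113) = -1 → non-residue.
(22/113) = +1 → QR.
(34/113) = -1 → non-residue.
(36/113) = +1 → QR.
(55/113) = -1 → non-residue.
(73/113) = -1 → non-residue.
Total quadratic residues among the 7: 3.

3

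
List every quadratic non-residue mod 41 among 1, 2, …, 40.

3,6,7,11,12,13,14,15,17,19,22,24,26,27,28,29,30,34,35,38

Square k = 1,…,20 (k and 41−k give the same square):
1²=1, 2²=4, 3²=9, 4²=16, 5²=25, 6²=36, 7²≡8, 8²≡23, 9²≡40, 10²≡18, 11²≡39, 12²≡21, 13²≡5, 14²≡32, 15²≡20, 16²≡10, 17²≡2, 18²≡37, 19²≡33, 20²≡31 (mod 41).
The residues are {1, 2, 4, 5, 8, 9, 10, 16, 18, 20, 21, 23, 25, 31, 32, 33, 36, 37, 39, 40}; the non-residues are the remaining 20 nonzero classes.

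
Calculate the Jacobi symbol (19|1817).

Reciprocity: 19 ≡ 3 and 1817 ≡ 1 (mod 4), so (19/1817) = +(1817/19).
Reduce top mod 19: now compute (12/19).
Pull out 2^2: since 19 ≡ 3 (mod 8), (2/19) = -1, so (2/19)^2 = +1.
Reciprocity: 3 ≡ 3 and 19 ≡ 3 (mod 4), so (3/19) = −(19/3).
Reduce top mod 3: now compute (1/3).
Reached (1/3) = 1. Collecting the sign flips along the way, the symbol is -1.

-1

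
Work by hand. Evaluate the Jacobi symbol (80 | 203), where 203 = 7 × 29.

-1

Pull out 2^4: since 203 ≡ 3 (mod 8), (2/203) = -1, so (2/203)^4 = +1.
Reciprocity: 5 ≡ 1 and 203 ≡ 3 (mod 4), so (5/203) = +(203/5).
Reduce top mod 5: now compute (3/5).
Reciprocity: 3 ≡ 3 and 5 ≡ 1 (mod 4), so (3/5) = +(5/3).
Reduce top mod 3: now compute (2/3).
Pull out 2: since 3 ≡ 3 (mod 8), (2/3) = -1.
Reached (1/3) = 1. Collecting the sign flips along the way, the symbol is -1.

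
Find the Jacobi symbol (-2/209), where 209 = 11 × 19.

First reduce: -2 ≡ 207 (mod 209).
Reciprocity: 207 ≡ 3 and 209 ≡ 1 (mod 4), so (207/209) = +(209/207).
Reduce top mod 207: now compute (2/207).
Pull out 2: since 207 ≡ 7 (mod 8), (2/207) = +1.
Reached (1/207) = 1. Collecting the sign flips along the way, the symbol is +1.

1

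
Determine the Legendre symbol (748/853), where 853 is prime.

Euler's criterion: (748/853) ≡ 748^426 (mod 853).
748^2 ≡ 789 (mod 853)
748^4 ≡ 684 (mod 853)
748^8 ≡ 412 (mod 853)
748^16 ≡ 850 (mod 853)
748^32 ≡ 9 (mod 853)
748^64 ≡ 81 (mod 853)
748^128 ≡ 590 (mod 853)
748^256 ≡ 76 (mod 853)
748^426 = 748^(256+128+32+8+2) ≡ 1 (mod 853).
Result is 1, so (748/853) = 1.

1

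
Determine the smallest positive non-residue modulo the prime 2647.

(2/2647) = +1, so 2 is a residue.
(3/2647) = −1, so 3 is the smallest positive non-residue mod 2647.

3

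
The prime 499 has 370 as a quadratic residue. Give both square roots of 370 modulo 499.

58, 441

Since 499 ≡ 3 (mod 4), a square root of 370 is 370^((499+1)/4) = 370^125 mod 499.
Repeated squaring: 370^2≡174, 370^4≡336, 370^8≡122, 370^16≡413, 370^32≡410, 370^64≡436 (mod 499).
370^125 = 370^(64+32+16+8+4+1) ≡ 441 (mod 499).
Check: 441² = 194481 ≡ 370 (mod 499). The two roots are 58 and 441.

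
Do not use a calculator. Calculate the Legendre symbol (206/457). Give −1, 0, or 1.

Pull out 2: since 457 ≡ 1 (mod 8), (2/457) = +1.
Reciprocity: 103 ≡ 3 and 457 ≡ 1 (mod 4), so (103/457) = +(457/103).
Reduce top mod 103: now compute (45/103).
Reciprocity: 45 ≡ 1 and 103 ≡ 3 (mod 4), so (45/103) = +(103/45).
Reduce top mod 45: now compute (13/45).
Reciprocity: 13 ≡ 1 and 45 ≡ 1 (mod 4), so (13/45) = +(45/13).
Reduce top mod 13: now compute (6/13).
Pull out 2: since 13 ≡ 5 (mod 8), (2/13) = -1.
Reciprocity: 3 ≡ 3 and 13 ≡ 1 (mod 4), so (3/13) = +(13/3).
Reduce top mod 3: now compute (1/3).
Reached (1/3) = 1. Collecting the sign flips along the way, the symbol is -1.

-1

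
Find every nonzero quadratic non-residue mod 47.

5 10 11 13 15 19 20 22 23 26 29 30 31 33 35 38 39 40 41 43 44 45 46

Square k = 1,…,23 (k and 47−k give the same square):
1²=1, 2²=4, 3²=9, 4²=16, 5²=25, 6²=36, 7²≡2, 8²≡17, 9²≡34, 10²≡6, 11²≡27, 12²≡3, 13²≡28, 14²≡8, 15²≡37, 16²≡21, 17²≡7, 18²≡42, 19²≡32, 20²≡24, 21²≡18, 22²≡14, 23²≡12 (mod 47).
The residues are {1, 2, 3, 4, 6, 7, 8, 9, 12, 14, 16, 17, 18, 21, 24, 25, 27, 28, 32, 34, 36, 37, 42}; the non-residues are the remaining 23 nonzero classes.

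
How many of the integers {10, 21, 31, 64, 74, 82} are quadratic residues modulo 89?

3

(10/89) = +1 → QR.
(21/89) = +1 → QR.
(31/89) = -1 → non-residue.
(64/89) = +1 → QR.
(74/89) = -1 → non-residue.
(82/89) = -1 → non-residue.
Total quadratic residues among the 6: 3.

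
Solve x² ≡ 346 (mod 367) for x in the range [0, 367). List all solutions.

142, 225

Since 367 ≡ 3 (mod 4), a square root of 346 is 346^((367+1)/4) = 346^92 mod 367.
Repeated squaring: 346^2≡74, 346^4≡338, 346^8≡107, 346^16≡72, 346^32≡46, 346^64≡281 (mod 367).
346^92 = 346^(64+16+8+4) ≡ 225 (mod 367).
Check: 225² = 50625 ≡ 346 (mod 367). The two roots are 142 and 225.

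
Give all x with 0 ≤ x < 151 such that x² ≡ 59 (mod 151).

Since 151 ≡ 3 (mod 4), a square root of 59 is 59^((151+1)/4) = 59^38 mod 151.
Repeated squaring: 59^2≡8, 59^4≡64, 59^8≡19, 59^16≡59, 59^32≡8 (mod 151).
59^38 = 59^(32+4+2) ≡ 19 (mod 151).
Check: 19² = 361 ≡ 59 (mod 151). The two roots are 19 and 132.

19, 132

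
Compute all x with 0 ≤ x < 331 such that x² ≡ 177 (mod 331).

138, 193

Since 331 ≡ 3 (mod 4), a square root of 177 is 177^((331+1)/4) = 177^83 mod 331.
Repeated squaring: 177^2≡215, 177^4≡216, 177^8≡316, 177^16≡225, 177^32≡313, 177^64≡324 (mod 331).
177^83 = 177^(64+16+2+1) ≡ 193 (mod 331).
Check: 193² = 37249 ≡ 177 (mod 331). The two roots are 138 and 193.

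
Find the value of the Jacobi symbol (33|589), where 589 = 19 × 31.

Reciprocity: 33 ≡ 1 and 589 ≡ 1 (mod 4), so (33/589) = +(589/33).
Reduce top mod 33: now compute (28/33).
Pull out 2^2: since 33 ≡ 1 (mod 8), (2/33) = +1, so (2/33)^2 = +1.
Reciprocity: 7 ≡ 3 and 33 ≡ 1 (mod 4), so (7/33) = +(33/7).
Reduce top mod 7: now compute (5/7).
Reciprocity: 5 ≡ 1 and 7 ≡ 3 (mod 4), so (5/7) = +(7/5).
Reduce top mod 5: now compute (2/5).
Pull out 2: since 5 ≡ 5 (mod 8), (2/5) = -1.
Reached (1/5) = 1. Collecting the sign flips along the way, the symbol is -1.

-1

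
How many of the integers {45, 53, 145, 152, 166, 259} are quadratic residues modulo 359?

1

(45/359) = +1 → QR.
(53/359) = -1 → non-residue.
(145/359) = -1 → non-residue.
(152/359) = -1 → non-residue.
(166/359) = -1 → non-residue.
(259/359) = -1 → non-residue.
Total quadratic residues among the 6: 1.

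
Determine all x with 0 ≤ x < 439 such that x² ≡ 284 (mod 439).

Since 439 ≡ 3 (mod 4), a square root of 284 is 284^((439+1)/4) = 284^110 mod 439.
Repeated squaring: 284^2≡319, 284^4≡352, 284^8≡106, 284^16≡261, 284^32≡76, 284^64≡69 (mod 439).
284^110 = 284^(64+32+8+4+2) ≡ 140 (mod 439).
Check: 140² = 19600 ≡ 284 (mod 439). The two roots are 140 and 299.

140, 299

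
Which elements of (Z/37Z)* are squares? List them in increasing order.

1 3 4 7 9 10 11 12 16 21 25 26 27 28 30 33 34 36

Square k = 1,…,18 (k and 37−k give the same square):
1²=1, 2²=4, 3²=9, 4²=16, 5²=25, 6²=36, 7²≡12, 8²≡27, 9²≡7, 10²≡26, 11²≡10, 12²≡33, 13²≡21, 14²≡11, 15²≡3, 16²≡34, 17²≡30, 18²≡28 (mod 37).
So the quadratic residues mod 37 are {1, 3, 4, 7, 9, 10, 11, 12, 16, 21, 25, 26, 27, 28, 30, 33, 34, 36}.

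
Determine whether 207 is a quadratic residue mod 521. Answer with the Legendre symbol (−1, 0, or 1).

Euler's criterion: (207/521) ≡ 207^260 (mod 521).
207^2 ≡ 127 (mod 521)
207^4 ≡ 499 (mod 521)
207^8 ≡ 484 (mod 521)
207^16 ≡ 327 (mod 521)
207^32 ≡ 124 (mod 521)
207^64 ≡ 267 (mod 521)
207^128 ≡ 433 (mod 521)
207^256 ≡ 450 (mod 521)
207^260 = 207^(256+4) ≡ 520 (mod 521).
Result is 520 ≡ −1, so (207/521) = −1.

-1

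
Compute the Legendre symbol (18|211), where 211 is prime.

-1

Pull out 2: since 211 ≡ 3 (mod 8), (2/211) = -1.
Reciprocity: 9 ≡ 1 and 211 ≡ 3 (mod 4), so (9/211) = +(211/9).
Reduce top mod 9: now compute (4/9).
Pull out 2^2: since 9 ≡ 1 (mod 8), (2/9) = +1, so (2/9)^2 = +1.
Reached (1/9) = 1. Collecting the sign flips along the way, the symbol is -1.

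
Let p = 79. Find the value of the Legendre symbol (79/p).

0

First reduce: 79 ≡ 0 (mod 79).
Top reduces to 0: gcd > 1, so the symbol is 0.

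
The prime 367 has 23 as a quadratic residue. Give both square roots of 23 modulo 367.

Since 367 ≡ 3 (mod 4), a square root of 23 is 23^((367+1)/4) = 23^92 mod 367.
Repeated squaring: 23^2≡162, 23^4≡187, 23^8≡104, 23^16≡173, 23^32≡202, 23^64≡67 (mod 367).
23^92 = 23^(64+16+8+4) ≡ 92 (mod 367).
Check: 92² = 8464 ≡ 23 (mod 367). The two roots are 92 and 275.

92, 275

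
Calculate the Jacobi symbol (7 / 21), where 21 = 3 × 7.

Reciprocity: 7 ≡ 3 and 21 ≡ 1 (mod 4), so (7/21) = +(21/7).
Reduce top mod 7: now compute (0/7).
Top reduces to 0: gcd > 1, so the symbol is 0.

0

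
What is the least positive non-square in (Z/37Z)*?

2

(2/37) = −1, so 2 is the smallest positive non-residue mod 37.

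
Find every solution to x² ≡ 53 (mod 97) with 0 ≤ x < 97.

97 ≡ 1 (mod 4), so we find a root by search.
Trying successive values, 21² = 441 ≡ 53 (mod 97). The other root is 97 − 21 = 76.

21, 76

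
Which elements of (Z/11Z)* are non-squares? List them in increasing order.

Square k = 1,…,5 (k and 11−k give the same square):
1²=1, 2²=4, 3²=9, 4²≡5, 5²≡3 (mod 11).
The residues are {1, 3, 4, 5, 9}; the non-residues are the remaining 5 nonzero classes.

2, 6, 7, 8, 10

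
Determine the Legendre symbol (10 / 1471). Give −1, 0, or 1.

1

Pull out 2: since 1471 ≡ 7 (mod 8), (2/1471) = +1.
Reciprocity: 5 ≡ 1 and 1471 ≡ 3 (mod 4), so (5/1471) = +(1471/5).
Reduce top mod 5: now compute (1/5).
Reached (1/5) = 1. Collecting the sign flips along the way, the symbol is +1.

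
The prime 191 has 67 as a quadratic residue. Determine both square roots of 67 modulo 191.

Since 191 ≡ 3 (mod 4), a square root of 67 is 67^((191+1)/4) = 67^48 mod 191.
Repeated squaring: 67^2≡96, 67^4≡48, 67^8≡12, 67^16≡144, 67^32≡108 (mod 191).
67^48 = 67^(32+16) ≡ 81 (mod 191).
Check: 81² = 6561 ≡ 67 (mod 191). The two roots are 81 and 110.

81, 110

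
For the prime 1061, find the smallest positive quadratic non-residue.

(2/1061) = −1, so 2 is the smallest positive non-residue mod 1061.

2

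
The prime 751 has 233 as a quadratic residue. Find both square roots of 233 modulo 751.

Since 751 ≡ 3 (mod 4), a square root of 233 is 233^((751+1)/4) = 233^188 mod 751.
Repeated squaring: 233^2≡217, 233^4≡527, 233^8≡610, 233^16≡355, 233^32≡608, 233^64≡172, 233^128≡295 (mod 751).
233^188 = 233^(128+32+16+8+4) ≡ 672 (mod 751).
Check: 672² = 451584 ≡ 233 (mod 751). The two roots are 79 and 672.

79, 672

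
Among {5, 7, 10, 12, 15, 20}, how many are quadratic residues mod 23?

(5/23) = -1 → non-residue.
(7/23) = -1 → non-residue.
(10/23) = -1 → non-residue.
(12/23) = +1 → QR.
(15/23) = -1 → non-residue.
(20/23) = -1 → non-residue.
Total quadratic residues among the 6: 1.

1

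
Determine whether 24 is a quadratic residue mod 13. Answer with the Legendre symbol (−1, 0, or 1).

Euler's criterion: (24/13) ≡ 11^6 (mod 13).
11^2 ≡ 4 (mod 13)
11^4 ≡ 3 (mod 13)
11^6 = 11^(4+2) ≡ 12 (mod 13).
Result is 12 ≡ −1, so (24/13) = −1.

-1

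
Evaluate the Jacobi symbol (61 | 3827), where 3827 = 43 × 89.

Reciprocity: 61 ≡ 1 and 3827 ≡ 3 (mod 4), so (61/3827) = +(3827/61).
Reduce top mod 61: now compute (45/61).
Reciprocity: 45 ≡ 1 and 61 ≡ 1 (mod 4), so (45/61) = +(61/45).
Reduce top mod 45: now compute (16/45).
Pull out 2^4: since 45 ≡ 5 (mod 8), (2/45) = -1, so (2/45)^4 = +1.
Reached (1/45) = 1. Collecting the sign flips along the way, the symbol is +1.

1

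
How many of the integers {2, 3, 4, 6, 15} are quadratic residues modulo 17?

3

(2/17) = +1 → QR.
(3/17) = -1 → non-residue.
(4/17) = +1 → QR.
(6/17) = -1 → non-residue.
(15/17) = +1 → QR.
Total quadratic residues among the 5: 3.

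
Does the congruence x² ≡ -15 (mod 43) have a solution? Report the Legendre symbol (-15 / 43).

First reduce: -15 ≡ 28 (mod 43).
Pull out 2^2: since 43 ≡ 3 (mod 8), (2/43) = -1, so (2/43)^2 = +1.
Reciprocity: 7 ≡ 3 and 43 ≡ 3 (mod 4), so (7/43) = −(43/7).
Reduce top mod 7: now compute (1/7).
Reached (1/7) = 1. Collecting the sign flips along the way, the symbol is -1.

-1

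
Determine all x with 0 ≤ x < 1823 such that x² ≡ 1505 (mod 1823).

617, 1206

Since 1823 ≡ 3 (mod 4), a square root of 1505 is 1505^((1823+1)/4) = 1505^456 mod 1823.
Repeated squaring: 1505^2≡859, 1505^4≡1389, 1505^8≡587, 1505^16≡22, 1505^32≡484, 1505^64≡912, 1505^128≡456, 1505^256≡114 (mod 1823).
1505^456 = 1505^(256+128+64+8) ≡ 617 (mod 1823).
Check: 617² = 380689 ≡ 1505 (mod 1823). The two roots are 617 and 1206.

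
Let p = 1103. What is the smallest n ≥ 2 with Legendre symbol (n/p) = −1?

(2/1103) = +1, so 2 is a residue.
(3/1103) = +1, so 3 is a residue.
(4/1103) = +1, so 4 is a residue.
(5/1103) = −1, so 5 is the smallest positive non-residue mod 1103.

5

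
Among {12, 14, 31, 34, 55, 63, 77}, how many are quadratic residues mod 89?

2

(12/89) = -1 → non-residue.
(14/89) = -1 → non-residue.
(31/89) = -1 → non-residue.
(34/89) = +1 → QR.
(55/89) = +1 → QR.
(63/89) = -1 → non-residue.
(77/89) = -1 → non-residue.
Total quadratic residues among the 7: 2.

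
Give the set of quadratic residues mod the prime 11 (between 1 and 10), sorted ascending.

1, 3, 4, 5, 9

Square k = 1,…,5 (k and 11−k give the same square):
1²=1, 2²=4, 3²=9, 4²≡5, 5²≡3 (mod 11).
So the quadratic residues mod 11 are {1, 3, 4, 5, 9}.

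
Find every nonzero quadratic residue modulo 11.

Square k = 1,…,5 (k and 11−k give the same square):
1²=1, 2²=4, 3²=9, 4²≡5, 5²≡3 (mod 11).
So the quadratic residues mod 11 are {1, 3, 4, 5, 9}.

1,3,4,5,9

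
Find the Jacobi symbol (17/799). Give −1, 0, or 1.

0

Reciprocity: 17 ≡ 1 and 799 ≡ 3 (mod 4), so (17/799) = +(799/17).
Reduce top mod 17: now compute (0/17).
Top reduces to 0: gcd > 1, so the symbol is 0.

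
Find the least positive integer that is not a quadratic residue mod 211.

(2/211) = −1, so 2 is the smallest positive non-residue mod 211.

2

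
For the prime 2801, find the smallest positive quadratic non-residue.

(2/2801) = +1, so 2 is a residue.
(3/2801) = −1, so 3 is the smallest positive non-residue mod 2801.

3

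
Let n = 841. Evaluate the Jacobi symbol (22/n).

Pull out 2: since 841 ≡ 1 (mod 8), (2/841) = +1.
Reciprocity: 11 ≡ 3 and 841 ≡ 1 (mod 4), so (11/841) = +(841/11).
Reduce top mod 11: now compute (5/11).
Reciprocity: 5 ≡ 1 and 11 ≡ 3 (mod 4), so (5/11) = +(11/5).
Reduce top mod 5: now compute (1/5).
Reached (1/5) = 1. Collecting the sign flips along the way, the symbol is +1.

1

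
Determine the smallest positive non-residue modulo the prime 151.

3

(2/151) = +1, so 2 is a residue.
(3/151) = −1, so 3 is the smallest positive non-residue mod 151.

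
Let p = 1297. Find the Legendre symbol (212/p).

Pull out 2^2: since 1297 ≡ 1 (mod 8), (2/1297) = +1, so (2/1297)^2 = +1.
Reciprocity: 53 ≡ 1 and 1297 ≡ 1 (mod 4), so (53/1297) = +(1297/53).
Reduce top mod 53: now compute (25/53).
Reciprocity: 25 ≡ 1 and 53 ≡ 1 (mod 4), so (25/53) = +(53/25).
Reduce top mod 25: now compute (3/25).
Reciprocity: 3 ≡ 3 and 25 ≡ 1 (mod 4), so (3/25) = +(25/3).
Reduce top mod 3: now compute (1/3).
Reached (1/3) = 1. Collecting the sign flips along the way, the symbol is +1.

1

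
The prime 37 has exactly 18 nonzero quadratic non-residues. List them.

2 5 6 8 13 14 15 17 18 19 20 22 23 24 29 31 32 35

Square k = 1,…,18 (k and 37−k give the same square):
1²=1, 2²=4, 3²=9, 4²=16, 5²=25, 6²=36, 7²≡12, 8²≡27, 9²≡7, 10²≡26, 11²≡10, 12²≡33, 13²≡21, 14²≡11, 15²≡3, 16²≡34, 17²≡30, 18²≡28 (mod 37).
The residues are {1, 3, 4, 7, 9, 10, 11, 12, 16, 21, 25, 26, 27, 28, 30, 33, 34, 36}; the non-residues are the remaining 18 nonzero classes.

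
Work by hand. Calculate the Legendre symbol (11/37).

1

Reciprocity: 11 ≡ 3 and 37 ≡ 1 (mod 4), so (11/37) = +(37/11).
Reduce top mod 11: now compute (4/11).
Pull out 2^2: since 11 ≡ 3 (mod 8), (2/11) = -1, so (2/11)^2 = +1.
Reached (1/11) = 1. Collecting the sign flips along the way, the symbol is +1.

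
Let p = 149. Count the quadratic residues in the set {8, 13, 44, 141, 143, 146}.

1

(8/149) = -1 → non-residue.
(13/149) = -1 → non-residue.
(44/149) = -1 → non-residue.
(141/149) = -1 → non-residue.
(143/149) = +1 → QR.
(146/149) = -1 → non-residue.
Total quadratic residues among the 6: 1.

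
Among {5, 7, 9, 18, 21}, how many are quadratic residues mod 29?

3

(5/29) = +1 → QR.
(7/29) = +1 → QR.
(9/29) = +1 → QR.
(18/29) = -1 → non-residue.
(21/29) = -1 → non-residue.
Total quadratic residues among the 5: 3.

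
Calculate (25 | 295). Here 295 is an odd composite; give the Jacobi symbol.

Reciprocity: 25 ≡ 1 and 295 ≡ 3 (mod 4), so (25/295) = +(295/25).
Reduce top mod 25: now compute (20/25).
Pull out 2^2: since 25 ≡ 1 (mod 8), (2/25) = +1, so (2/25)^2 = +1.
Reciprocity: 5 ≡ 1 and 25 ≡ 1 (mod 4), so (5/25) = +(25/5).
Reduce top mod 5: now compute (0/5).
Top reduces to 0: gcd > 1, so the symbol is 0.

0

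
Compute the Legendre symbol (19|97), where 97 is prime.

-1

Reciprocity: 19 ≡ 3 and 97 ≡ 1 (mod 4), so (19/97) = +(97/19).
Reduce top mod 19: now compute (2/19).
Pull out 2: since 19 ≡ 3 (mod 8), (2/19) = -1.
Reached (1/19) = 1. Collecting the sign flips along the way, the symbol is -1.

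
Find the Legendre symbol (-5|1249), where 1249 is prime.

First reduce: -5 ≡ 1244 (mod 1249).
Pull out 2^2: since 1249 ≡ 1 (mod 8), (2/1249) = +1, so (2/1249)^2 = +1.
Reciprocity: 311 ≡ 3 and 1249 ≡ 1 (mod 4), so (311/1249) = +(1249/311).
Reduce top mod 311: now compute (5/311).
Reciprocity: 5 ≡ 1 and 311 ≡ 3 (mod 4), so (5/311) = +(311/5).
Reduce top mod 5: now compute (1/5).
Reached (1/5) = 1. Collecting the sign flips along the way, the symbol is +1.

1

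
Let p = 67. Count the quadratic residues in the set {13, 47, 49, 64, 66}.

(13/67) = -1 → non-residue.
(47/67) = +1 → QR.
(49/67) = +1 → QR.
(64/67) = +1 → QR.
(66/67) = -1 → non-residue.
Total quadratic residues among the 5: 3.

3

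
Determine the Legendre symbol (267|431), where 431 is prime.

Euler's criterion: (267/431) ≡ 267^215 (mod 431).
267^2 ≡ 174 (mod 431)
267^4 ≡ 106 (mod 431)
267^8 ≡ 30 (mod 431)
267^16 ≡ 38 (mod 431)
267^32 ≡ 151 (mod 431)
267^64 ≡ 389 (mod 431)
267^128 ≡ 40 (mod 431)
267^215 = 267^(128+64+16+4+2+1) ≡ 430 (mod 431).
Result is 430 ≡ −1, so (267/431) = −1.

-1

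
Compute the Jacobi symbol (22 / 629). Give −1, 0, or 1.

Pull out 2: since 629 ≡ 5 (mod 8), (2/629) = -1.
Reciprocity: 11 ≡ 3 and 629 ≡ 1 (mod 4), so (11/629) = +(629/11).
Reduce top mod 11: now compute (2/11).
Pull out 2: since 11 ≡ 3 (mod 8), (2/11) = -1.
Reached (1/11) = 1. Collecting the sign flips along the way, the symbol is +1.

1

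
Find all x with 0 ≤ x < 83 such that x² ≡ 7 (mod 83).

Since 83 ≡ 3 (mod 4), a square root of 7 is 7^((83+1)/4) = 7^21 mod 83.
Repeated squaring: 7^2≡49, 7^4≡77, 7^8≡36, 7^16≡51 (mod 83).
7^21 = 7^(16+4+1) ≡ 16 (mod 83).
Check: 16² = 256 ≡ 7 (mod 83). The two roots are 16 and 67.

16, 67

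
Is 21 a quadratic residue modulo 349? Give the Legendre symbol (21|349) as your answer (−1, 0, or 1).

-1

Euler's criterion: (21/349) ≡ 21^174 (mod 349).
21^2 ≡ 92 (mod 349)
21^4 ≡ 88 (mod 349)
21^8 ≡ 66 (mod 349)
21^16 ≡ 168 (mod 349)
21^32 ≡ 304 (mod 349)
21^64 ≡ 280 (mod 349)
21^128 ≡ 224 (mod 349)
21^174 = 21^(128+32+8+4+2) ≡ 348 (mod 349).
Result is 348 ≡ −1, so (21/349) = −1.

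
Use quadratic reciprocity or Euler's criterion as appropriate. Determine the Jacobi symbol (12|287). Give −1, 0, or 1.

Pull out 2^2: since 287 ≡ 7 (mod 8), (2/287) = +1, so (2/287)^2 = +1.
Reciprocity: 3 ≡ 3 and 287 ≡ 3 (mod 4), so (3/287) = −(287/3).
Reduce top mod 3: now compute (2/3).
Pull out 2: since 3 ≡ 3 (mod 8), (2/3) = -1.
Reached (1/3) = 1. Collecting the sign flips along the way, the symbol is +1.

1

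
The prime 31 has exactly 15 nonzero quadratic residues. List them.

1, 2, 4, 5, 7, 8, 9, 10, 14, 16, 18, 19, 20, 25, 28

Square k = 1,…,15 (k and 31−k give the same square):
1²=1, 2²=4, 3²=9, 4²=16, 5²=25, 6²≡5, 7²≡18, 8²≡2, 9²≡19, 10²≡7, 11²≡28, 12²≡20, 13²≡14, 14²≡10, 15²≡8 (mod 31).
So the quadratic residues mod 31 are {1, 2, 4, 5, 7, 8, 9, 10, 14, 16, 18, 19, 20, 25, 28}.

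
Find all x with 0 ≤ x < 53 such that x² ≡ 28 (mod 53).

53 ≡ 1 (mod 4), so we find a root by search.
Trying successive values, 9² = 81 ≡ 28 (mod 53). The other root is 53 − 9 = 44.

9, 44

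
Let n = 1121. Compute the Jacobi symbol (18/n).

Pull out 2: since 1121 ≡ 1 (mod 8), (2/1121) = +1.
Reciprocity: 9 ≡ 1 and 1121 ≡ 1 (mod 4), so (9/1121) = +(1121/9).
Reduce top mod 9: now compute (5/9).
Reciprocity: 5 ≡ 1 and 9 ≡ 1 (mod 4), so (5/9) = +(9/5).
Reduce top mod 5: now compute (4/5).
Pull out 2^2: since 5 ≡ 5 (mod 8), (2/5) = -1, so (2/5)^2 = +1.
Reached (1/5) = 1. Collecting the sign flips along the way, the symbol is +1.

1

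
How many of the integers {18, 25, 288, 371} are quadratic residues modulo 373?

(18/373) = -1 → non-residue.
(25/373) = +1 → QR.
(288/373) = -1 → non-residue.
(371/373) = -1 → non-residue.
Total quadratic residues among the 4: 1.

1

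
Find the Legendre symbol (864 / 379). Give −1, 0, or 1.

1

First reduce: 864 ≡ 106 (mod 379).
Pull out 2: since 379 ≡ 3 (mod 8), (2/379) = -1.
Reciprocity: 53 ≡ 1 and 379 ≡ 3 (mod 4), so (53/379) = +(379/53).
Reduce top mod 53: now compute (8/53).
Pull out 2^3: since 53 ≡ 5 (mod 8), (2/53) = -1, so (2/53)^3 = -1.
Reached (1/53) = 1. Collecting the sign flips along the way, the symbol is +1.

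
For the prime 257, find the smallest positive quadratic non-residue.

3

(2/257) = +1, so 2 is a residue.
(3/257) = −1, so 3 is the smallest positive non-residue mod 257.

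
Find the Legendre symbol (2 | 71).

1

Euler's criterion: (2/71) ≡ 2^35 (mod 71).
2^2 ≡ 4 (mod 71)
2^4 ≡ 16 (mod 71)
2^8 ≡ 43 (mod 71)
2^16 ≡ 3 (mod 71)
2^32 ≡ 9 (mod 71)
2^35 = 2^(32+2+1) ≡ 1 (mod 71).
Result is 1, so (2/71) = 1.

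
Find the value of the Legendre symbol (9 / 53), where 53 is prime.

1

Reciprocity: 9 ≡ 1 and 53 ≡ 1 (mod 4), so (9/53) = +(53/9).
Reduce top mod 9: now compute (8/9).
Pull out 2^3: since 9 ≡ 1 (mod 8), (2/9) = +1, so (2/9)^3 = +1.
Reached (1/9) = 1. Collecting the sign flips along the way, the symbol is +1.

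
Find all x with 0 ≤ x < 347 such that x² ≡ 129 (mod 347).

167, 180

Since 347 ≡ 3 (mod 4), a square root of 129 is 129^((347+1)/4) = 129^87 mod 347.
Repeated squaring: 129^2≡332, 129^4≡225, 129^8≡310, 129^16≡328, 129^32≡14, 129^64≡196 (mod 347).
129^87 = 129^(64+16+4+2+1) ≡ 167 (mod 347).
Check: 167² = 27889 ≡ 129 (mod 347). The two roots are 167 and 180.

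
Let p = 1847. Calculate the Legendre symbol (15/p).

-1

Reciprocity: 15 ≡ 3 and 1847 ≡ 3 (mod 4), so (15/1847) = −(1847/15).
Reduce top mod 15: now compute (2/15).
Pull out 2: since 15 ≡ 7 (mod 8), (2/15) = +1.
Reached (1/15) = 1. Collecting the sign flips along the way, the symbol is -1.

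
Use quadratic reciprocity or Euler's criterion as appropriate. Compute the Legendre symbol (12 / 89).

Pull out 2^2: since 89 ≡ 1 (mod 8), (2/89) = +1, so (2/89)^2 = +1.
Reciprocity: 3 ≡ 3 and 89 ≡ 1 (mod 4), so (3/89) = +(89/3).
Reduce top mod 3: now compute (2/3).
Pull out 2: since 3 ≡ 3 (mod 8), (2/3) = -1.
Reached (1/3) = 1. Collecting the sign flips along the way, the symbol is -1.

-1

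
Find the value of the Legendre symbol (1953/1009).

-1

First reduce: 1953 ≡ 944 (mod 1009).
Pull out 2^4: since 1009 ≡ 1 (mod 8), (2/1009) = +1, so (2/1009)^4 = +1.
Reciprocity: 59 ≡ 3 and 1009 ≡ 1 (mod 4), so (59/1009) = +(1009/59).
Reduce top mod 59: now compute (6/59).
Pull out 2: since 59 ≡ 3 (mod 8), (2/59) = -1.
Reciprocity: 3 ≡ 3 and 59 ≡ 3 (mod 4), so (3/59) = −(59/3).
Reduce top mod 3: now compute (2/3).
Pull out 2: since 3 ≡ 3 (mod 8), (2/3) = -1.
Reached (1/3) = 1. Collecting the sign flips along the way, the symbol is -1.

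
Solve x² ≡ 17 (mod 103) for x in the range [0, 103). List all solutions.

Since 103 ≡ 3 (mod 4), a square root of 17 is 17^((103+1)/4) = 17^26 mod 103.
Repeated squaring: 17^2≡83, 17^4≡91, 17^8≡41, 17^16≡33 (mod 103).
17^26 = 17^(16+8+2) ≡ 29 (mod 103).
Check: 29² = 841 ≡ 17 (mod 103). The two roots are 29 and 74.

29, 74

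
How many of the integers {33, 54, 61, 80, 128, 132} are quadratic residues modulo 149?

5

(33/149) = +1 → QR.
(54/149) = +1 → QR.
(61/149) = +1 → QR.
(80/149) = +1 → QR.
(128/149) = -1 → non-residue.
(132/149) = +1 → QR.
Total quadratic residues among the 6: 5.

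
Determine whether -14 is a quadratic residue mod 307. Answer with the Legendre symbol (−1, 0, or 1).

1

First reduce: -14 ≡ 293 (mod 307).
Reciprocity: 293 ≡ 1 and 307 ≡ 3 (mod 4), so (293/307) = +(307/293).
Reduce top mod 293: now compute (14/293).
Pull out 2: since 293 ≡ 5 (mod 8), (2/293) = -1.
Reciprocity: 7 ≡ 3 and 293 ≡ 1 (mod 4), so (7/293) = +(293/7).
Reduce top mod 7: now compute (6/7).
Pull out 2: since 7 ≡ 7 (mod 8), (2/7) = +1.
Reciprocity: 3 ≡ 3 and 7 ≡ 3 (mod 4), so (3/7) = −(7/3).
Reduce top mod 3: now compute (1/3).
Reached (1/3) = 1. Collecting the sign flips along the way, the symbol is +1.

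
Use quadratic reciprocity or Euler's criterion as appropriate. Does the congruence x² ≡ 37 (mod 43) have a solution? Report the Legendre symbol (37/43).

-1

Reciprocity: 37 ≡ 1 and 43 ≡ 3 (mod 4), so (37/43) = +(43/37).
Reduce top mod 37: now compute (6/37).
Pull out 2: since 37 ≡ 5 (mod 8), (2/37) = -1.
Reciprocity: 3 ≡ 3 and 37 ≡ 1 (mod 4), so (3/37) = +(37/3).
Reduce top mod 3: now compute (1/3).
Reached (1/3) = 1. Collecting the sign flips along the way, the symbol is -1.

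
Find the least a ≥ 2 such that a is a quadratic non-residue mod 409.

(2/409) = +1, so 2 is a residue.
(3/409) = +1, so 3 is a residue.
(4/409) = +1, so 4 is a residue.
(5/409) = +1, so 5 is a residue.
(6/409) = +1, so 6 is a residue.
(7/409) = −1, so 7 is the smallest positive non-residue mod 409.

7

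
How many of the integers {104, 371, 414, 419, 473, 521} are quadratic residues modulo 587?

(104/587) = +1 → QR.
(371/587) = +1 → QR.
(414/587) = +1 → QR.
(419/587) = +1 → QR.
(473/587) = -1 → non-residue.
(521/587) = -1 → non-residue.
Total quadratic residues among the 6: 4.

4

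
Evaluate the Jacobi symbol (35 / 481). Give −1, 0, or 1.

-1

Reciprocity: 35 ≡ 3 and 481 ≡ 1 (mod 4), so (35/481) = +(481/35).
Reduce top mod 35: now compute (26/35).
Pull out 2: since 35 ≡ 3 (mod 8), (2/35) = -1.
Reciprocity: 13 ≡ 1 and 35 ≡ 3 (mod 4), so (13/35) = +(35/13).
Reduce top mod 13: now compute (9/13).
Reciprocity: 9 ≡ 1 and 13 ≡ 1 (mod 4), so (9/13) = +(13/9).
Reduce top mod 9: now compute (4/9).
Pull out 2^2: since 9 ≡ 1 (mod 8), (2/9) = +1, so (2/9)^2 = +1.
Reached (1/9) = 1. Collecting the sign flips along the way, the symbol is -1.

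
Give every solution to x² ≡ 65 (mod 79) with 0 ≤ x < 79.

Since 79 ≡ 3 (mod 4), a square root of 65 is 65^((79+1)/4) = 65^20 mod 79.
Repeated squaring: 65^2≡38, 65^4≡22, 65^8≡10, 65^16≡21 (mod 79).
65^20 = 65^(16+4) ≡ 67 (mod 79).
Check: 67² = 4489 ≡ 65 (mod 79). The two roots are 12 and 67.

12, 67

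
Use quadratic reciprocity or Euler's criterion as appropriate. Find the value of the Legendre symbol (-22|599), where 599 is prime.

1

Euler's criterion: (-22/599) ≡ 577^299 (mod 599).
577^2 ≡ 484 (mod 599)
577^4 ≡ 47 (mod 599)
577^8 ≡ 412 (mod 599)
577^16 ≡ 227 (mod 599)
577^32 ≡ 15 (mod 599)
577^64 ≡ 225 (mod 599)
577^128 ≡ 309 (mod 599)
577^256 ≡ 240 (mod 599)
577^299 = 577^(256+32+8+2+1) ≡ 1 (mod 599).
Result is 1, so (-22/599) = 1.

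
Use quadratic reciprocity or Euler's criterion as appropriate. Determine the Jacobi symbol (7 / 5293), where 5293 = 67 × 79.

1

Reciprocity: 7 ≡ 3 and 5293 ≡ 1 (mod 4), so (7/5293) = +(5293/7).
Reduce top mod 7: now compute (1/7).
Reached (1/7) = 1. Collecting the sign flips along the way, the symbol is +1.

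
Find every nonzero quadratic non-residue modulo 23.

Square k = 1,…,11 (k and 23−k give the same square):
1²=1, 2²=4, 3²=9, 4²=16, 5²≡2, 6²≡13, 7²≡3, 8²≡18, 9²≡12, 10²≡8, 11²≡6 (mod 23).
The residues are {1, 2, 3, 4, 6, 8, 9, 12, 13, 16, 18}; the non-residues are the remaining 11 nonzero classes.

5, 7, 10, 11, 14, 15, 17, 19, 20, 21, 22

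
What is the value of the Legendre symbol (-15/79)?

First reduce: -15 ≡ 64 (mod 79).
Pull out 2^6: since 79 ≡ 7 (mod 8), (2/79) = +1, so (2/79)^6 = +1.
Reached (1/79) = 1. Collecting the sign flips along the way, the symbol is +1.

1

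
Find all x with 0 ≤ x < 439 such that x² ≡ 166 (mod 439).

212, 227

Since 439 ≡ 3 (mod 4), a square root of 166 is 166^((439+1)/4) = 166^110 mod 439.
Repeated squaring: 166^2≡338, 166^4≡104, 166^8≡280, 166^16≡258, 166^32≡275, 166^64≡117 (mod 439).
166^110 = 166^(64+32+8+4+2) ≡ 212 (mod 439).
Check: 212² = 44944 ≡ 166 (mod 439). The two roots are 212 and 227.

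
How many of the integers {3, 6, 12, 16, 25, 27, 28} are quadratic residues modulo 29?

(3/29) = -1 → non-residue.
(6/29) = +1 → QR.
(12/29) = -1 → non-residue.
(16/29) = +1 → QR.
(25/29) = +1 → QR.
(27/29) = -1 → non-residue.
(28/29) = +1 → QR.
Total quadratic residues among the 7: 4.

4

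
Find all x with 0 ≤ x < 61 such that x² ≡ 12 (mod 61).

16, 45

61 ≡ 1 (mod 4), so we find a root by search.
Trying successive values, 16² = 256 ≡ 12 (mod 61). The other root is 61 − 16 = 45.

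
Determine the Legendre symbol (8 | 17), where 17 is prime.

1

Pull out 2^3: since 17 ≡ 1 (mod 8), (2/17) = +1, so (2/17)^3 = +1.
Reached (1/17) = 1. Collecting the sign flips along the way, the symbol is +1.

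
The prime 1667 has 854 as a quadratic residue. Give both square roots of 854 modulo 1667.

Since 1667 ≡ 3 (mod 4), a square root of 854 is 854^((1667+1)/4) = 854^417 mod 1667.
Repeated squaring: 854^2≡837, 854^4≡429, 854^8≡671, 854^16≡151, 854^32≡1130, 854^64≡1645, 854^128≡484, 854^256≡876 (mod 1667).
854^417 = 854^(256+128+32+1) ≡ 435 (mod 1667).
Check: 435² = 189225 ≡ 854 (mod 1667). The two roots are 435 and 1232.

435, 1232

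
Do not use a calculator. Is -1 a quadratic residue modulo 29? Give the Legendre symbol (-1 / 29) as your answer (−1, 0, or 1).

First reduce: -1 ≡ 28 (mod 29).
Pull out 2^2: since 29 ≡ 5 (mod 8), (2/29) = -1, so (2/29)^2 = +1.
Reciprocity: 7 ≡ 3 and 29 ≡ 1 (mod 4), so (7/29) = +(29/7).
Reduce top mod 7: now compute (1/7).
Reached (1/7) = 1. Collecting the sign flips along the way, the symbol is +1.

1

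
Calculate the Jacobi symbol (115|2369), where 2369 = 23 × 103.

Reciprocity: 115 ≡ 3 and 2369 ≡ 1 (mod 4), so (115/2369) = +(2369/115).
Reduce top mod 115: now compute (69/115).
Reciprocity: 69 ≡ 1 and 115 ≡ 3 (mod 4), so (69/115) = +(115/69).
Reduce top mod 69: now compute (46/69).
Pull out 2: since 69 ≡ 5 (mod 8), (2/69) = -1.
Reciprocity: 23 ≡ 3 and 69 ≡ 1 (mod 4), so (23/69) = +(69/23).
Reduce top mod 23: now compute (0/23).
Top reduces to 0: gcd > 1, so the symbol is 0.

0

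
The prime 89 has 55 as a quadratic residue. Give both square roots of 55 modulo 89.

12, 77

89 ≡ 1 (mod 4), so we find a root by search.
Trying successive values, 12² = 144 ≡ 55 (mod 89). The other root is 89 − 12 = 77.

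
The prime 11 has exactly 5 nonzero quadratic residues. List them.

1, 3, 4, 5, 9

Square k = 1,…,5 (k and 11−k give the same square):
1²=1, 2²=4, 3²=9, 4²≡5, 5²≡3 (mod 11).
So the quadratic residues mod 11 are {1, 3, 4, 5, 9}.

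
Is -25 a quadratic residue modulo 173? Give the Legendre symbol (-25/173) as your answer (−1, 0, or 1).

First reduce: -25 ≡ 148 (mod 173).
Pull out 2^2: since 173 ≡ 5 (mod 8), (2/173) = -1, so (2/173)^2 = +1.
Reciprocity: 37 ≡ 1 and 173 ≡ 1 (mod 4), so (37/173) = +(173/37).
Reduce top mod 37: now compute (25/37).
Reciprocity: 25 ≡ 1 and 37 ≡ 1 (mod 4), so (25/37) = +(37/25).
Reduce top mod 25: now compute (12/25).
Pull out 2^2: since 25 ≡ 1 (mod 8), (2/25) = +1, so (2/25)^2 = +1.
Reciprocity: 3 ≡ 3 and 25 ≡ 1 (mod 4), so (3/25) = +(25/3).
Reduce top mod 3: now compute (1/3).
Reached (1/3) = 1. Collecting the sign flips along the way, the symbol is +1.

1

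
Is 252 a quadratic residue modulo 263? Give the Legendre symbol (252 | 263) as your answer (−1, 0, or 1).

-1

Euler's criterion: (252/263) ≡ 252^131 (mod 263).
252^2 ≡ 121 (mod 263)
252^4 ≡ 176 (mod 263)
252^8 ≡ 205 (mod 263)
252^16 ≡ 208 (mod 263)
252^32 ≡ 132 (mod 263)
252^64 ≡ 66 (mod 263)
252^128 ≡ 148 (mod 263)
252^131 = 252^(128+2+1) ≡ 262 (mod 263).
Result is 262 ≡ −1, so (252/263) = −1.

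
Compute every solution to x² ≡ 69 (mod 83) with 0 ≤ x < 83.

22, 61

Since 83 ≡ 3 (mod 4), a square root of 69 is 69^((83+1)/4) = 69^21 mod 83.
Repeated squaring: 69^2≡30, 69^4≡70, 69^8≡3, 69^16≡9 (mod 83).
69^21 = 69^(16+4+1) ≡ 61 (mod 83).
Check: 61² = 3721 ≡ 69 (mod 83). The two roots are 22 and 61.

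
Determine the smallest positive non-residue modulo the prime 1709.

(2/1709) = −1, so 2 is the smallest positive non-residue mod 1709.

2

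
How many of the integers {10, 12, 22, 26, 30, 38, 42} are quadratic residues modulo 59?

(10/59) = -1 → non-residue.
(12/59) = +1 → QR.
(22/59) = +1 → QR.
(26/59) = +1 → QR.
(30/59) = -1 → non-residue.
(38/59) = -1 → non-residue.
(42/59) = -1 → non-residue.
Total quadratic residues among the 7: 3.

3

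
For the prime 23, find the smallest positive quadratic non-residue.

(2/23) = +1, so 2 is a residue.
(3/23) = +1, so 3 is a residue.
(4/23) = +1, so 4 is a residue.
(5/23) = −1, so 5 is the smallest positive non-residue mod 23.

5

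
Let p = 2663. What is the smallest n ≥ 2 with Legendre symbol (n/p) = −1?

5

(2/2663) = +1, so 2 is a residue.
(3/2663) = +1, so 3 is a residue.
(4/2663) = +1, so 4 is a residue.
(5/2663) = −1, so 5 is the smallest positive non-residue mod 2663.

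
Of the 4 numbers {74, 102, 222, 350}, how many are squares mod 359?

3

(74/359) = +1 → QR.
(102/359) = +1 → QR.
(222/359) = +1 → QR.
(350/359) = -1 → non-residue.
Total quadratic residues among the 4: 3.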